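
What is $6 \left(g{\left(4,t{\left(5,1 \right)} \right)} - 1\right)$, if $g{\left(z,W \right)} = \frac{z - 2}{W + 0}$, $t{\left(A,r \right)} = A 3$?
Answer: $- \frac{26}{5} \approx -5.2$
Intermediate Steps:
$t{\left(A,r \right)} = 3 A$
$g{\left(z,W \right)} = \frac{-2 + z}{W}$
$6 \left(g{\left(4,t{\left(5,1 \right)} \right)} - 1\right) = 6 \left(\frac{-2 + 4}{3 \cdot 5} - 1\right) = 6 \left(\frac{1}{15} \cdot 2 - 1\right) = 6 \left(\frac{2}{15} - 1\right) = 6 \left(- \frac{13}{15}\right) = - \frac{26}{5}$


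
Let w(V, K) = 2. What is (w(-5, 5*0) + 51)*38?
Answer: 2014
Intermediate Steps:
(w(-5, 5*0) + 51)*38 = (2 + 51)*38 = 53*38 = 2014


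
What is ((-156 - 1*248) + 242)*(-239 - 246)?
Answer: 78570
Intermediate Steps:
((-156 - 1*248) + 242)*(-239 - 246) = ((-156 - 248) + 242)*(-485) = (-404 + 242)*(-485) = -162*(-485) = 78570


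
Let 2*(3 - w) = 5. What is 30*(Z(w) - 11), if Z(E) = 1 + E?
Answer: -285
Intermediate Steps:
w = 1/2 (w = 3 - 1/2*5 = 3 - 5/2 = 1/2 ≈ 0.50000)
30*(Z(w) - 11) = 30*((1 + 1/2) - 11) = 30*(3/2 - 11) = 30*(-19/2) = -285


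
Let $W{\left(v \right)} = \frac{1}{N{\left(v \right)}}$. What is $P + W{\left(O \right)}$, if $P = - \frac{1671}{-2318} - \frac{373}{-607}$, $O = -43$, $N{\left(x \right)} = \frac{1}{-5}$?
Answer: $- \frac{5156219}{1407026} \approx -3.6646$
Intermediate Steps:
$N{\left(x \right)} = - \frac{1}{5}$
$P = \frac{1878911}{1407026}$ ($P = \left(-1671\right) \left(- \frac{1}{2318}\right) - - \frac{373}{607} = \frac{1671}{2318} + \frac{373}{607} = \frac{1878911}{1407026} \approx 1.3354$)
$W{\left(v \right)} = -5$ ($W{\left(v \right)} = \frac{1}{- \frac{1}{5}} = -5$)
$P + W{\left(O \right)} = \frac{1878911}{1407026} - 5 = - \frac{5156219}{1407026}$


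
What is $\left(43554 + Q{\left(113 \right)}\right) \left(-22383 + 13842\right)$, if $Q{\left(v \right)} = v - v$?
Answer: $-371994714$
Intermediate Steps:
$Q{\left(v \right)} = 0$
$\left(43554 + Q{\left(113 \right)}\right) \left(-22383 + 13842\right) = \left(43554 + 0\right) \left(-22383 + 13842\right) = 43554 \left(-8541\right) = -371994714$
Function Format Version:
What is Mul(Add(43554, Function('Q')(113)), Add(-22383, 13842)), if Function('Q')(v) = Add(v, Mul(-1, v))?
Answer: -371994714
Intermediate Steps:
Function('Q')(v) = 0
Mul(Add(43554, Function('Q')(113)), Add(-22383, 13842)) = Mul(Add(43554, 0), Add(-22383, 13842)) = Mul(43554, -8541) = -371994714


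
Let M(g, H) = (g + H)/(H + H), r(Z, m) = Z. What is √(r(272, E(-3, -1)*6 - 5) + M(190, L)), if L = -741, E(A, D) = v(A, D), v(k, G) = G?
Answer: √1657110/78 ≈ 16.504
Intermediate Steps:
E(A, D) = D
M(g, H) = (H + g)/(2*H) (M(g, H) = (H + g)/((2*H)) = (H + g)*(1/(2*H)) = (H + g)/(2*H))
√(r(272, E(-3, -1)*6 - 5) + M(190, L)) = √(272 + (½)*(-741 + 190)/(-741)) = √(272 + (½)*(-1/741)*(-551)) = √(272 + 29/78) = √(21245/78) = √1657110/78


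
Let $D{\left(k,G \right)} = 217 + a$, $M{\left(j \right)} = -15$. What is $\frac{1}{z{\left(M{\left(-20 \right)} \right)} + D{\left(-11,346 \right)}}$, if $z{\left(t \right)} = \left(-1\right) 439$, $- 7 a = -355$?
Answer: $- \frac{7}{1199} \approx -0.0058382$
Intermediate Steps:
$a = \frac{355}{7}$ ($a = \left(- \frac{1}{7}\right) \left(-355\right) = \frac{355}{7} \approx 50.714$)
$z{\left(t \right)} = -439$
$D{\left(k,G \right)} = \frac{1874}{7}$ ($D{\left(k,G \right)} = 217 + \frac{355}{7} = \frac{1874}{7}$)
$\frac{1}{z{\left(M{\left(-20 \right)} \right)} + D{\left(-11,346 \right)}} = \frac{1}{-439 + \frac{1874}{7}} = \frac{1}{- \frac{1199}{7}} = - \frac{7}{1199}$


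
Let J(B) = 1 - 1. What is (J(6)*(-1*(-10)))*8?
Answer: 0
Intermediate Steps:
J(B) = 0
(J(6)*(-1*(-10)))*8 = (0*(-1*(-10)))*8 = (0*10)*8 = 0*8 = 0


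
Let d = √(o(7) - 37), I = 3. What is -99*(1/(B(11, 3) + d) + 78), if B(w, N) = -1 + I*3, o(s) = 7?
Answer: 99*(-78*√30 + 625*I)/(√30 - 8*I) ≈ -7730.4 + 5.7686*I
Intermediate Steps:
B(w, N) = 8 (B(w, N) = -1 + 3*3 = -1 + 9 = 8)
d = I*√30 (d = √(7 - 37) = √(-30) = I*√30 ≈ 5.4772*I)
-99*(1/(B(11, 3) + d) + 78) = -99*(1/(8 + I*√30) + 78) = -99*(78 + 1/(8 + I*√30)) = -7722 - 99/(8 + I*√30)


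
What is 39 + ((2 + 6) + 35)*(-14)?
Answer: -563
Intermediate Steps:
39 + ((2 + 6) + 35)*(-14) = 39 + (8 + 35)*(-14) = 39 + 43*(-14) = 39 - 602 = -563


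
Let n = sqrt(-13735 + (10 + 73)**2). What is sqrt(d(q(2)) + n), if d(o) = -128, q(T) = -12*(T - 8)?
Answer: sqrt(-128 + I*sqrt(6846)) ≈ 3.4938 + 11.841*I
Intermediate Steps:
q(T) = 96 - 12*T (q(T) = -12*(-8 + T) = 96 - 12*T)
n = I*sqrt(6846) (n = sqrt(-13735 + 83**2) = sqrt(-13735 + 6889) = sqrt(-6846) = I*sqrt(6846) ≈ 82.741*I)
sqrt(d(q(2)) + n) = sqrt(-128 + I*sqrt(6846))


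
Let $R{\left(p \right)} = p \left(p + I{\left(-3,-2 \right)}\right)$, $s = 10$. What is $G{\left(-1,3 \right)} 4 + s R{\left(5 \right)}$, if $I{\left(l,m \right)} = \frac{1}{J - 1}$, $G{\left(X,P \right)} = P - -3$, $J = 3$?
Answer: $299$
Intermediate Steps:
$G{\left(X,P \right)} = 3 + P$ ($G{\left(X,P \right)} = P + 3 = 3 + P$)
$I{\left(l,m \right)} = \frac{1}{2}$ ($I{\left(l,m \right)} = \frac{1}{3 - 1} = \frac{1}{2}$)
$R{\left(p \right)} = p \left(\frac{1}{2} + p\right)$ ($R{\left(p \right)} = p \left(p + \frac{1}{2}\right) = p \left(\frac{1}{2} + p\right)$)
$G{\left(-1,3 \right)} 4 + s R{\left(5 \right)} = \left(3 + 3\right) 4 + 10 \cdot 5 \left(\frac{1}{2} + 5\right) = 6 \cdot 4 + 10 \cdot 5 \cdot \frac{11}{2} = 24 + 10 \cdot \frac{55}{2} = 24 + 275 = 299$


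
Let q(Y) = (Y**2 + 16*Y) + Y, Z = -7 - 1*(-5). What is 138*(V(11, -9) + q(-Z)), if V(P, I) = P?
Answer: 6762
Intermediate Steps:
Z = -2 (Z = -7 + 5 = -2)
q(Y) = Y**2 + 17*Y
138*(V(11, -9) + q(-Z)) = 138*(11 + (-1*(-2))*(17 - 1*(-2))) = 138*(11 + 2*(17 + 2)) = 138*(11 + 2*19) = 138*(11 + 38) = 138*49 = 6762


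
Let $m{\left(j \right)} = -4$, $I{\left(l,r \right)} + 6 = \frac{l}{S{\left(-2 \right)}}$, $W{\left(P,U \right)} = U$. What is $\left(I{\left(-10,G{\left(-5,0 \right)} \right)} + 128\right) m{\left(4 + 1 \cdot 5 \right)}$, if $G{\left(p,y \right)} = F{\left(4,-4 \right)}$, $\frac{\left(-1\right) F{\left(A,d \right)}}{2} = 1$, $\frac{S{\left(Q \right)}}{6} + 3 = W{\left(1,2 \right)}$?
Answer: $- \frac{1484}{3} \approx -494.67$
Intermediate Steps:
$S{\left(Q \right)} = -6$ ($S{\left(Q \right)} = -18 + 6 \cdot 2 = -18 + 12 = -6$)
$F{\left(A,d \right)} = -2$ ($F{\left(A,d \right)} = \left(-2\right) 1 = -2$)
$G{\left(p,y \right)} = -2$
$I{\left(l,r \right)} = -6 - \frac{l}{6}$ ($I{\left(l,r \right)} = -6 + \frac{l}{-6} = -6 + l \left(- \frac{1}{6}\right) = -6 - \frac{l}{6}$)
$\left(I{\left(-10,G{\left(-5,0 \right)} \right)} + 128\right) m{\left(4 + 1 \cdot 5 \right)} = \left(\left(-6 - - \frac{5}{3}\right) + 128\right) \left(-4\right) = \left(\left(-6 + \frac{5}{3}\right) + 128\right) \left(-4\right) = \left(- \frac{13}{3} + 128\right) \left(-4\right) = \frac{371}{3} \left(-4\right) = - \frac{1484}{3}$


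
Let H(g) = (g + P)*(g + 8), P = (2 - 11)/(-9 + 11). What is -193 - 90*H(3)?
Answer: 1292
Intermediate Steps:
P = -9/2 ≈ -4.5000
H(g) = (8 + g)*(-9/2 + g) (H(g) = (g - 9/2)*(g + 8) = (-9/2 + g)*(8 + g) = (8 + g)*(-9/2 + g))
-193 - 90*H(3) = -193 - 90*(-36 + 3² + (7/2)*3) = -193 - 90*(-36 + 9 + 21/2) = -193 - 90*(-33/2) = -193 + 1485 = 1292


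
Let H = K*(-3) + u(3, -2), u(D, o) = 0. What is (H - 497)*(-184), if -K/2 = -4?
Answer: 95864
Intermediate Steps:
K = 8 (K = -2*(-4) = 8)
H = -24 (H = 8*(-3) + 0 = -24 + 0 = -24)
(H - 497)*(-184) = (-24 - 497)*(-184) = -521*(-184) = 95864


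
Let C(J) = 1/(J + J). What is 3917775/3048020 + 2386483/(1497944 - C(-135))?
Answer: 709703396069595/246551217237124 ≈ 2.8785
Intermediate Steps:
C(J) = 1/(2*J)
3917775/3048020 + 2386483/(1497944 - C(-135)) = 3917775/3048020 + 2386483/(1497944 - 1/(2*(-135))) = 3917775*(1/3048020) + 2386483/(1497944 - (-1)/(2*135)) = 783555/609604 + 2386483/(1497944 - 1*(-1/270)) = 783555/609604 + 2386483/(1497944 + 1/270) = 783555/609604 + 2386483/(404444881/270) = 783555/609604 + 2386483*(270/404444881) = 783555/609604 + 644350410/404444881 = 709703396069595/246551217237124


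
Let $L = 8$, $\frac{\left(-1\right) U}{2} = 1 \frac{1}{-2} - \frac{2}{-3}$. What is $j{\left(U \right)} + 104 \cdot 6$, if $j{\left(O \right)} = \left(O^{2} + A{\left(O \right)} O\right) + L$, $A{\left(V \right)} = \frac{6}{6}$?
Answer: $\frac{5686}{9} \approx 631.78$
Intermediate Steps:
$U = - \frac{1}{3}$ ($U = - 2 \left(1 \frac{1}{-2} - \frac{2}{-3}\right) = - 2 \left(1 \left(- \frac{1}{2}\right) - - \frac{2}{3}\right) = - 2 \left(- \frac{1}{2} + \frac{2}{3}\right) = \left(-2\right) \frac{1}{6} = - \frac{1}{3} \approx -0.33333$)
$A{\left(V \right)} = 1$ ($A{\left(V \right)} = 6 \cdot \frac{1}{6} = 1$)
$j{\left(O \right)} = 8 + O + O^{2}$ ($j{\left(O \right)} = \left(O^{2} + 1 O\right) + 8 = \left(O^{2} + O\right) + 8 = \left(O + O^{2}\right) + 8 = 8 + O + O^{2}$)
$j{\left(U \right)} + 104 \cdot 6 = \left(8 - \frac{1}{3} + \left(- \frac{1}{3}\right)^{2}\right) + 104 \cdot 6 = \left(8 - \frac{1}{3} + \frac{1}{9}\right) + 624 = \frac{70}{9} + 624 = \frac{5686}{9}$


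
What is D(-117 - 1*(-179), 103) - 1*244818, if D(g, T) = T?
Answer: -244715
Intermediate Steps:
D(-117 - 1*(-179), 103) - 1*244818 = 103 - 1*244818 = 103 - 244818 = -244715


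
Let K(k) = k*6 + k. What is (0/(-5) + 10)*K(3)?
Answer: 210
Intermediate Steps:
K(k) = 7*k (K(k) = 6*k + k = 7*k)
(0/(-5) + 10)*K(3) = (0/(-5) + 10)*(7*3) = (0*(-⅕) + 10)*21 = (0 + 10)*21 = 10*21 = 210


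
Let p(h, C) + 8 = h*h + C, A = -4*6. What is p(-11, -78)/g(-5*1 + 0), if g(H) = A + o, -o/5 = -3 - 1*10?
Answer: 35/41 ≈ 0.85366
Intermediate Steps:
A = -24
o = 65 (o = -5*(-3 - 1*10) = -5*(-3 - 10) = -5*(-13) = 65)
p(h, C) = -8 + C + h² (p(h, C) = -8 + (h*h + C) = -8 + (h² + C) = -8 + (C + h²) = -8 + C + h²)
g(H) = 41 (g(H) = -24 + 65 = 41)
p(-11, -78)/g(-5*1 + 0) = (-8 - 78 + (-11)²)/41 = (-8 - 78 + 121)*(1/41) = 35*(1/41) = 35/41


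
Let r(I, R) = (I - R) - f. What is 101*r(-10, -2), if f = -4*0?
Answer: -808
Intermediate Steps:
f = 0
r(I, R) = I - R (r(I, R) = (I - R) - 1*0 = (I - R) + 0 = I - R)
101*r(-10, -2) = 101*(-10 - 1*(-2)) = 101*(-10 + 2) = 101*(-8) = -808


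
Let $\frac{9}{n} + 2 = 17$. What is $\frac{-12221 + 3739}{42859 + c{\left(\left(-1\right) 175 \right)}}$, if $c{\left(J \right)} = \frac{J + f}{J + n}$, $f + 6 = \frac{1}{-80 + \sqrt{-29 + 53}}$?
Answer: $- \frac{1762512059771005312}{8906075655406591009} + \frac{73963040 \sqrt{6}}{8906075655406591009} \approx -0.1979$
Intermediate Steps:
$n = \frac{3}{5}$ ($n = \frac{9}{-2 + 17} = \frac{9}{15} = 9 \cdot \frac{1}{15} = \frac{3}{5} \approx 0.6$)
$f = -6 + \frac{1}{-80 + 2 \sqrt{6}}$ ($f = -6 + \frac{1}{-80 + \sqrt{-29 + 53}} = -6 + \frac{1}{-80 + \sqrt{24}} = -6 + \frac{1}{-80 + 2 \sqrt{6}} \approx -6.0133$)
$c{\left(J \right)} = \frac{- \frac{4792}{797} + J - \frac{\sqrt{6}}{3188}}{\frac{3}{5} + J}$ ($c{\left(J \right)} = \frac{J - \left(\frac{4792}{797} + \frac{\sqrt{6}}{3188}\right)}{J + \frac{3}{5}} = \frac{- \frac{4792}{797} + J - \frac{\sqrt{6}}{3188}}{\frac{3}{5} + J}$)
$\frac{-12221 + 3739}{42859 + c{\left(\left(-1\right) 175 \right)}} = \frac{-12221 + 3739}{42859 + \frac{5 \left(-19168 - \sqrt{6} + 3188 \left(\left(-1\right) 175\right)\right)}{3188 \left(3 + 5 \left(\left(-1\right) 175\right)\right)}} = - \frac{8482}{42859 + \frac{5 \left(-19168 - \sqrt{6} + 3188 \left(-175\right)\right)}{3188 \left(3 + 5 \left(-175\right)\right)}} = - \frac{8482}{42859 + \frac{5 \left(-19168 - \sqrt{6} - 557900\right)}{3188 \left(3 - 875\right)}} = - \frac{8482}{42859 + \frac{5 \left(-577068 - \sqrt{6}\right)}{3188 \left(-872\right)}} = - \frac{8482}{42859 + \frac{5}{3188} \left(- \frac{1}{872}\right) \left(-577068 - \sqrt{6}\right)} = - \frac{8482}{42859 + \left(\frac{721335}{694984} + \frac{5 \sqrt{6}}{2779936}\right)} = - \frac{8482}{\frac{29787040591}{694984} + \frac{5 \sqrt{6}}{2779936}}$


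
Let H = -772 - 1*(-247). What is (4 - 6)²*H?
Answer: -2100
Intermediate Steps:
H = -525 (H = -772 + 247 = -525)
(4 - 6)²*H = (4 - 6)²*(-525) = (-2)²*(-525) = 4*(-525) = -2100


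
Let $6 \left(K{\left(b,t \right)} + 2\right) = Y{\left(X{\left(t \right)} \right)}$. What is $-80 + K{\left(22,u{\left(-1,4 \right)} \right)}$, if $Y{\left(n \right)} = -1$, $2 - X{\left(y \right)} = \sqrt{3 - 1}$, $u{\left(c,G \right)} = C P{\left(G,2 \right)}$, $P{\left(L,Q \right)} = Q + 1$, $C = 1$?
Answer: $- \frac{493}{6} \approx -82.167$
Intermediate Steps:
$P{\left(L,Q \right)} = 1 + Q$
$u{\left(c,G \right)} = 3$ ($u{\left(c,G \right)} = 1 \left(1 + 2\right) = 1 \cdot 3 = 3$)
$X{\left(y \right)} = 2 - \sqrt{2}$ ($X{\left(y \right)} = 2 - \sqrt{3 - 1} = 2 - \sqrt{2}$)
$K{\left(b,t \right)} = - \frac{13}{6}$ ($K{\left(b,t \right)} = -2 + \frac{1}{6} \left(-1\right) = -2 - \frac{1}{6} = - \frac{13}{6}$)
$-80 + K{\left(22,u{\left(-1,4 \right)} \right)} = -80 - \frac{13}{6} = - \frac{493}{6}$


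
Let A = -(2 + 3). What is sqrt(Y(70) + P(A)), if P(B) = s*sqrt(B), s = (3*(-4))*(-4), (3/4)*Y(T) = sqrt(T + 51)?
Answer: 2*sqrt(33 + 108*I*sqrt(5))/3 ≈ 7.842 + 6.8433*I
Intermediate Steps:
Y(T) = 4*sqrt(51 + T)/3 (Y(T) = 4*sqrt(T + 51)/3 = 4*sqrt(51 + T)/3)
s = 48 (s = -12*(-4) = 48)
A = -5 (A = -1*5 = -5)
P(B) = 48*sqrt(B)
sqrt(Y(70) + P(A)) = sqrt(4*sqrt(51 + 70)/3 + 48*sqrt(-5)) = sqrt(4*sqrt(121)/3 + 48*(I*sqrt(5))) = sqrt((4/3)*11 + 48*I*sqrt(5)) = sqrt(44/3 + 48*I*sqrt(5))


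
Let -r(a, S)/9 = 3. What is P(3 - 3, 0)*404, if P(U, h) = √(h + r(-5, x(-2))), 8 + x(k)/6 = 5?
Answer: 1212*I*√3 ≈ 2099.2*I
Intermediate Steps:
x(k) = -18 (x(k) = -48 + 6*5 = -48 + 30 = -18)
r(a, S) = -27 (r(a, S) = -9*3 = -27)
P(U, h) = √(-27 + h) (P(U, h) = √(h - 27) = √(-27 + h))
P(3 - 3, 0)*404 = √(-27 + 0)*404 = √(-27)*404 = (3*I*√3)*404 = 1212*I*√3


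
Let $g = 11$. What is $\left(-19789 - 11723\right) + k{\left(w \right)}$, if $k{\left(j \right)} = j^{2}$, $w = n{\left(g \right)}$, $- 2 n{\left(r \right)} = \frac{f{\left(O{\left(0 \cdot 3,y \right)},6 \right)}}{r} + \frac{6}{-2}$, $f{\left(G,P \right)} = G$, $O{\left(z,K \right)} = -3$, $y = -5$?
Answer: $- \frac{3812628}{121} \approx -31509.0$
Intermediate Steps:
$n{\left(r \right)} = \frac{3}{2} + \frac{3}{2 r}$ ($n{\left(r \right)} = - \frac{- \frac{3}{r} + \frac{6}{-2}}{2} = - \frac{- \frac{3}{r} + 6 \left(- \frac{1}{2}\right)}{2} = - \frac{- \frac{3}{r} - 3}{2} = - \frac{-3 - \frac{3}{r}}{2} = \frac{3}{2} + \frac{3}{2 r}$)
$w = \frac{18}{11}$ ($w = \frac{3 \left(1 + 11\right)}{2 \cdot 11} = \frac{3}{2} \cdot \frac{1}{11} \cdot 12 = \frac{18}{11} \approx 1.6364$)
$\left(-19789 - 11723\right) + k{\left(w \right)} = \left(-19789 - 11723\right) + \left(\frac{18}{11}\right)^{2} = -31512 + \frac{324}{121} = - \frac{3812628}{121}$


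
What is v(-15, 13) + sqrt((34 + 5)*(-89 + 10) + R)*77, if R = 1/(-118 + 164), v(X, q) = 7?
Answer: 7 + 385*I*sqrt(260774)/46 ≈ 7.0 + 4274.0*I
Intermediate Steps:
R = 1/46 ≈ 0.021739
v(-15, 13) + sqrt((34 + 5)*(-89 + 10) + R)*77 = 7 + sqrt((34 + 5)*(-89 + 10) + 1/46)*77 = 7 + sqrt(39*(-79) + 1/46)*77 = 7 + sqrt(-3081 + 1/46)*77 = 7 + sqrt(-141725/46)*77 = 7 + (5*I*sqrt(260774)/46)*77 = 7 + 385*I*sqrt(260774)/46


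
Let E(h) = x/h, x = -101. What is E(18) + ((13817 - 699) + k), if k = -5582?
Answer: 135547/18 ≈ 7530.4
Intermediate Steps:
E(h) = -101/h
E(18) + ((13817 - 699) + k) = -101/18 + ((13817 - 699) - 5582) = -101*1/18 + (13118 - 5582) = -101/18 + 7536 = 135547/18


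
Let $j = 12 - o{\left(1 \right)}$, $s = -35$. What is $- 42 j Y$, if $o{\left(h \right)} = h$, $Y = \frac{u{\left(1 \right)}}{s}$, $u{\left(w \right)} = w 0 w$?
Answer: $0$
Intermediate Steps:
$u{\left(w \right)} = 0$ ($u{\left(w \right)} = 0 w = 0$)
$Y = 0$ ($Y = \frac{0}{-35} = 0 \left(- \frac{1}{35}\right) = 0$)
$j = 11$ ($j = 12 - 1 = 11$)
$- 42 j Y = \left(-42\right) 11 \cdot 0 = \left(-462\right) 0 = 0$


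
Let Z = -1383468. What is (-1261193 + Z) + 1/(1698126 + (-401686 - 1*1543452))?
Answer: -653263002933/247012 ≈ -2.6447e+6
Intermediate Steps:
(-1261193 + Z) + 1/(1698126 + (-401686 - 1*1543452)) = (-1261193 - 1383468) + 1/(1698126 + (-401686 - 1*1543452)) = -2644661 + 1/(1698126 + (-401686 - 1543452)) = -2644661 + 1/(1698126 - 1945138) = -2644661 + 1/(-247012) = -2644661 - 1/247012 = -653263002933/247012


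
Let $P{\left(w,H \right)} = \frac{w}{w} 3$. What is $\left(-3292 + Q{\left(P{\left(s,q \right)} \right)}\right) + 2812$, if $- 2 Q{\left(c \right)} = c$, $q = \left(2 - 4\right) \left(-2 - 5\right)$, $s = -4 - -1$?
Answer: $- \frac{963}{2} \approx -481.5$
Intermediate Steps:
$s = -3$ ($s = -4 + 1 = -3$)
$q = 14$ ($q = \left(-2\right) \left(-7\right) = 14$)
$P{\left(w,H \right)} = 3$ ($P{\left(w,H \right)} = 1 \cdot 3 = 3$)
$Q{\left(c \right)} = - \frac{c}{2}$
$\left(-3292 + Q{\left(P{\left(s,q \right)} \right)}\right) + 2812 = \left(-3292 - \frac{3}{2}\right) + 2812 = - \frac{6587}{2} + 2812 = - \frac{963}{2}$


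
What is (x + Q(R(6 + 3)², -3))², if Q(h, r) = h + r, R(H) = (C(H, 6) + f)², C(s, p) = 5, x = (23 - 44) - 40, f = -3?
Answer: 2304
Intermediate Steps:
x = -61 (x = -21 - 40 = -61)
R(H) = 4 (R(H) = (5 - 3)² = 2² = 4)
(x + Q(R(6 + 3)², -3))² = (-61 + (4² - 3))² = (-61 + (16 - 3))² = (-61 + 13)² = (-48)² = 2304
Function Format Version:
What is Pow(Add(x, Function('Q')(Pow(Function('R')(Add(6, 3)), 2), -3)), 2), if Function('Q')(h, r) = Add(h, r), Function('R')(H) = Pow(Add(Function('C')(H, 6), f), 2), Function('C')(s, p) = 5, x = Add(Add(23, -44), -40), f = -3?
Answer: 2304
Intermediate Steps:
x = -61 (x = Add(-21, -40) = -61)
Function('R')(H) = 4 (Function('R')(H) = Pow(Add(5, -3), 2) = Pow(2, 2) = 4)
Pow(Add(x, Function('Q')(Pow(Function('R')(Add(6, 3)), 2), -3)), 2) = Pow(Add(-61, Add(Pow(4, 2), -3)), 2) = Pow(Add(-61, Add(16, -3)), 2) = Pow(Add(-61, 13), 2) = Pow(-48, 2) = 2304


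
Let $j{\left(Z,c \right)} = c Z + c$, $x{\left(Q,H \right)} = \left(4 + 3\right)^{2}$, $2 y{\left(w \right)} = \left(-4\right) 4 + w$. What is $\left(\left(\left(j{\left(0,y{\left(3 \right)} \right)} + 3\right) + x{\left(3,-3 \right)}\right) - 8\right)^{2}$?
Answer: $\frac{5625}{4} \approx 1406.3$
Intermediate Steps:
$y{\left(w \right)} = -8 + \frac{w}{2}$ ($y{\left(w \right)} = \frac{\left(-4\right) 4 + w}{2} = \frac{-16 + w}{2} = -8 + \frac{w}{2}$)
$x{\left(Q,H \right)} = 49$ ($x{\left(Q,H \right)} = 7^{2} = 49$)
$j{\left(Z,c \right)} = c + Z c$ ($j{\left(Z,c \right)} = Z c + c = c + Z c$)
$\left(\left(\left(j{\left(0,y{\left(3 \right)} \right)} + 3\right) + x{\left(3,-3 \right)}\right) - 8\right)^{2} = \left(\left(\left(\left(-8 + \frac{1}{2} \cdot 3\right) \left(1 + 0\right) + 3\right) + 49\right) - 8\right)^{2} = \left(\left(\left(\left(-8 + \frac{3}{2}\right) 1 + 3\right) + 49\right) - 8\right)^{2} = \left(\left(\left(\left(- \frac{13}{2}\right) 1 + 3\right) + 49\right) - 8\right)^{2} = \left(\left(\left(- \frac{13}{2} + 3\right) + 49\right) - 8\right)^{2} = \left(\left(- \frac{7}{2} + 49\right) - 8\right)^{2} = \left(\frac{91}{2} - 8\right)^{2} = \left(\frac{75}{2}\right)^{2} = \frac{5625}{4}$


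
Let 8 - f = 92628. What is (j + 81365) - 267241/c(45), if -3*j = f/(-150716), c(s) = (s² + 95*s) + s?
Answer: 19442077046611/239073255 ≈ 81323.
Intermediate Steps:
f = -92620 (f = 8 - 1*92628 = 8 - 92628 = -92620)
c(s) = s² + 96*s
j = -23155/113037 (j = -(-92620)/(3*(-150716)) = -(-92620)*(-1)/(3*150716) = -⅓*23155/37679 = -23155/113037 ≈ -0.20484)
(j + 81365) - 267241/c(45) = (-23155/113037 + 81365) - 267241*1/(45*(96 + 45)) = 9197232350/113037 - 267241/(45*141) = 9197232350/113037 - 267241/6345 = 19442077046611/239073255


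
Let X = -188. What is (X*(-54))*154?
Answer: 1563408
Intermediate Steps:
(X*(-54))*154 = -188*(-54)*154 = 10152*154 = 1563408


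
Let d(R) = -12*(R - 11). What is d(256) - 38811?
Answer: -41751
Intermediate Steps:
d(R) = 132 - 12*R (d(R) = -12*(-11 + R) = 132 - 12*R)
d(256) - 38811 = (132 - 12*256) - 38811 = (132 - 3072) - 38811 = -2940 - 38811 = -41751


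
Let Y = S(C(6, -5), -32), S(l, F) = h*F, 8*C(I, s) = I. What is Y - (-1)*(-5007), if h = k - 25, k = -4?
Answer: -4079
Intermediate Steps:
C(I, s) = I/8
h = -29 (h = -4 - 25 = -29)
S(l, F) = -29*F
Y = 928 (Y = -29*(-32) = 928)
Y - (-1)*(-5007) = 928 - (-1)*(-5007) = 928 - 1*5007 = 928 - 5007 = -4079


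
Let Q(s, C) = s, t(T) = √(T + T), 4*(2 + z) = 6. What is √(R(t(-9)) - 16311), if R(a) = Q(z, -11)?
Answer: I*√65246/2 ≈ 127.72*I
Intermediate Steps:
z = -½ (z = -2 + (¼)*6 = -2 + 3/2 = -½ ≈ -0.50000)
t(T) = √2*√T (t(T) = √(2*T) = √2*√T)
R(a) = -½
√(R(t(-9)) - 16311) = √(-½ - 16311) = √(-32623/2) = I*√65246/2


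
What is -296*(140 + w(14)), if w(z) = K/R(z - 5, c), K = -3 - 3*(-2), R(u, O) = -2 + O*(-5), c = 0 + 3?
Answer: -703592/17 ≈ -41388.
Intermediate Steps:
c = 3
R(u, O) = -2 - 5*O
K = 3 (K = -3 + 6 = 3)
w(z) = -3/17 (w(z) = 3/(-2 - 5*3) = 3/(-2 - 15) = 3/(-17) = 3*(-1/17) = -3/17)
-296*(140 + w(14)) = -296*(140 - 3/17) = -296*2377/17 = -703592/17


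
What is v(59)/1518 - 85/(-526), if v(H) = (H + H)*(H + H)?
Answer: 3726527/399234 ≈ 9.3342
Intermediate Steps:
v(H) = 4*H**2 (v(H) = (2*H)*(2*H) = 4*H**2)
v(59)/1518 - 85/(-526) = (4*59**2)/1518 - 85/(-526) = (4*3481)*(1/1518) - 85*(-1/526) = 13924*(1/1518) + 85/526 = 6962/759 + 85/526 = 3726527/399234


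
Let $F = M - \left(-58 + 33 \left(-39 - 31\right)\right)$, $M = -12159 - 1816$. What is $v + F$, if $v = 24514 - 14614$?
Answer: $-1707$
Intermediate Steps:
$M = -13975$ ($M = -12159 - 1816 = -13975$)
$v = 9900$
$F = -11607$ ($F = -13975 - \left(-58 + 33 \left(-39 - 31\right)\right) = -13975 + \left(58 - -2310\right) = -13975 + \left(58 + 2310\right) = -13975 + 2368 = -11607$)
$v + F = 9900 - 11607 = -1707$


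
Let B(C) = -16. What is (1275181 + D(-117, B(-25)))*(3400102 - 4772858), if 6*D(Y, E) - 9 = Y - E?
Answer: -5251473959732/3 ≈ -1.7505e+12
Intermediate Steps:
D(Y, E) = 3/2 - E/6 + Y/6 (D(Y, E) = 3/2 + (Y - E)/6 = 3/2 + (-E/6 + Y/6) = 3/2 - E/6 + Y/6)
(1275181 + D(-117, B(-25)))*(3400102 - 4772858) = (1275181 + (3/2 - 1/6*(-16) + (1/6)*(-117)))*(3400102 - 4772858) = (1275181 + (3/2 + 8/3 - 39/2))*(-1372756) = (1275181 - 46/3)*(-1372756) = (3825497/3)*(-1372756) = -5251473959732/3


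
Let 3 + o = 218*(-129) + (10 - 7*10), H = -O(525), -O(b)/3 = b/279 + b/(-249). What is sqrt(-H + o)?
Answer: I*sqrt(186589470115)/2573 ≈ 167.88*I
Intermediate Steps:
O(b) = 10*b/7719 (O(b) = -3*(b/279 + b/(-249)) = -3*(b*(1/279) + b*(-1/249)) = -3*(b/279 - b/249) = -(-10)*b/7719 = 10*b/7719)
H = -1750/2573 (H = -10*525/7719 = -1*1750/2573 = -1750/2573 ≈ -0.68014)
o = -28185 (o = -3 + (218*(-129) + (10 - 7*10)) = -3 + (-28122 + (10 - 70)) = -3 + (-28122 - 60) = -3 - 28182 = -28185)
sqrt(-H + o) = sqrt(-1*(-1750/2573) - 28185) = sqrt(1750/2573 - 28185) = sqrt(-72518255/2573) = I*sqrt(186589470115)/2573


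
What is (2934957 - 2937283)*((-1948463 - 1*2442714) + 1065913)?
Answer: 7734564064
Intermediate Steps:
(2934957 - 2937283)*((-1948463 - 1*2442714) + 1065913) = -2326*((-1948463 - 2442714) + 1065913) = -2326*(-4391177 + 1065913) = -2326*(-3325264) = 7734564064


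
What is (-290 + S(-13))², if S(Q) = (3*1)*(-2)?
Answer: 87616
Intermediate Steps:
S(Q) = -6 (S(Q) = 3*(-2) = -6)
(-290 + S(-13))² = (-290 - 6)² = (-296)² = 87616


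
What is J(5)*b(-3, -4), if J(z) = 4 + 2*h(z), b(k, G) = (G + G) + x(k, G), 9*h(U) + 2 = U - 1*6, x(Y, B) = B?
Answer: -40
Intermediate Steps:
h(U) = -8/9 + U/9 (h(U) = -2/9 + (U - 1*6)/9 = -2/9 + (U - 6)/9 = -2/9 + (-6 + U)/9 = -2/9 + (-⅔ + U/9) = -8/9 + U/9)
b(k, G) = 3*G (b(k, G) = (G + G) + G = 2*G + G = 3*G)
J(z) = 20/9 + 2*z/9 (J(z) = 4 + 2*(-8/9 + z/9) = 4 + (-16/9 + 2*z/9) = 20/9 + 2*z/9)
J(5)*b(-3, -4) = (20/9 + (2/9)*5)*(3*(-4)) = (20/9 + 10/9)*(-12) = (10/3)*(-12) = -40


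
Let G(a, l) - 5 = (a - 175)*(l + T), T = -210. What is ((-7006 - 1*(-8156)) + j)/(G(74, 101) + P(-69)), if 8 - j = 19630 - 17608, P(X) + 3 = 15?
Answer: -432/5513 ≈ -0.078360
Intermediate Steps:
P(X) = 12 (P(X) = -3 + 15 = 12)
j = -2014 (j = 8 - (19630 - 17608) = 8 - 1*2022 = 8 - 2022 = -2014)
G(a, l) = 5 + (-210 + l)*(-175 + a) (G(a, l) = 5 + (a - 175)*(l - 210) = 5 + (-175 + a)*(-210 + l) = 5 + (-210 + l)*(-175 + a))
((-7006 - 1*(-8156)) + j)/(G(74, 101) + P(-69)) = ((-7006 - 1*(-8156)) - 2014)/((36755 - 210*74 - 175*101 + 74*101) + 12) = ((-7006 + 8156) - 2014)/((36755 - 15540 - 17675 + 7474) + 12) = (1150 - 2014)/(11014 + 12) = -864/11026 = -864*1/11026 = -432/5513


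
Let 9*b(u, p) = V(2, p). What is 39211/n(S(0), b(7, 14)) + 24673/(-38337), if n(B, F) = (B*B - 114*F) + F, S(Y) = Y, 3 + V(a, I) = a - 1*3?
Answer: 119627759/153348 ≈ 780.11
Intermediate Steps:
V(a, I) = -6 + a (V(a, I) = -3 + (a - 1*3) = -3 + (a - 3) = -3 + (-3 + a) = -6 + a)
b(u, p) = -4/9 (b(u, p) = (-6 + 2)/9 = (⅑)*(-4) = -4/9)
n(B, F) = B² - 113*F (n(B, F) = (B² - 114*F) + F = B² - 113*F)
39211/n(S(0), b(7, 14)) + 24673/(-38337) = 39211/(0² - 113*(-4/9)) + 24673/(-38337) = 39211/(0 + 452/9) + 24673*(-1/38337) = 39211/(452/9) - 24673/38337 = 39211*(9/452) - 24673/38337 = 3123/4 - 24673/38337 = 119627759/153348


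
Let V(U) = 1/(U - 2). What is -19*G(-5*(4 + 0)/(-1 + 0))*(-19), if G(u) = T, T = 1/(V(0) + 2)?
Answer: 722/3 ≈ 240.67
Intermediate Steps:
V(U) = 1/(-2 + U)
T = 2/3 (T = 1/(1/(-2 + 0) + 2) = 1/(1/(-2) + 2) = 1/(-1/2 + 2) = 1/(3/2) = 2/3 ≈ 0.66667)
G(u) = 2/3
-19*G(-5*(4 + 0)/(-1 + 0))*(-19) = -19*2/3*(-19) = -38/3*(-19) = 722/3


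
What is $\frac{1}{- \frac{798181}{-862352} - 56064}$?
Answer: $- \frac{862352}{48346104347} \approx -1.7837 \cdot 10^{-5}$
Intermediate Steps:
$\frac{1}{- \frac{798181}{-862352} - 56064} = \frac{1}{\left(-798181\right) \left(- \frac{1}{862352}\right) - 56064} = \frac{1}{\frac{798181}{862352} - 56064} = \frac{1}{- \frac{48346104347}{862352}} = - \frac{862352}{48346104347}$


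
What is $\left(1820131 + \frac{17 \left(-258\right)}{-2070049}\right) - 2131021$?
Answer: $- \frac{643557529224}{2070049} \approx -3.1089 \cdot 10^{5}$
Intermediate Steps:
$\left(1820131 + \frac{17 \left(-258\right)}{-2070049}\right) - 2131021 = \left(1820131 - - \frac{4386}{2070049}\right) - 2131021 = \left(1820131 + \frac{4386}{2070049}\right) - 2131021 = \frac{3767760360805}{2070049} - 2131021 = - \frac{643557529224}{2070049}$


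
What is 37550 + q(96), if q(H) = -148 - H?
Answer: 37306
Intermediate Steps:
37550 + q(96) = 37550 + (-148 - 1*96) = 37550 + (-148 - 96) = 37550 - 244 = 37306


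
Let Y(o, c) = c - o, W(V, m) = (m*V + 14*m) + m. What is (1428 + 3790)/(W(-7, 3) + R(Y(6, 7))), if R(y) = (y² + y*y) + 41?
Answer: 5218/67 ≈ 77.881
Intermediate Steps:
W(V, m) = 15*m + V*m (W(V, m) = (V*m + 14*m) + m = (14*m + V*m) + m = 15*m + V*m)
R(y) = 41 + 2*y² (R(y) = (y² + y²) + 41 = 2*y² + 41 = 41 + 2*y²)
(1428 + 3790)/(W(-7, 3) + R(Y(6, 7))) = (1428 + 3790)/(3*(15 - 7) + (41 + 2*(7 - 1*6)²)) = 5218/(3*8 + (41 + 2*(7 - 6)²)) = 5218/(24 + (41 + 2*1²)) = 5218/(24 + (41 + 2*1)) = 5218/(24 + (41 + 2)) = 5218/(24 + 43) = 5218/67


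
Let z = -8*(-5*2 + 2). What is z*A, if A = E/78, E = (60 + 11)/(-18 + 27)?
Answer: 2272/351 ≈ 6.4729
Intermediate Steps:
E = 71/9 ≈ 7.8889
z = 64 (z = -8*(-10 + 2) = -8*(-8) = 64)
A = 71/702 (A = (71/9)/78 = (71/9)*(1/78) = 71/702 ≈ 0.10114)
z*A = 64*(71/702) = 2272/351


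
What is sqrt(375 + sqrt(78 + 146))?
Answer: sqrt(375 + 4*sqrt(14)) ≈ 19.748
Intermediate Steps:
sqrt(375 + sqrt(78 + 146)) = sqrt(375 + sqrt(224)) = sqrt(375 + 4*sqrt(14))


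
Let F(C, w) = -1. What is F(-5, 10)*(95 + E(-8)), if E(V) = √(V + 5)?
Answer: -95 - I*√3 ≈ -95.0 - 1.732*I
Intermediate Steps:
E(V) = √(5 + V)
F(-5, 10)*(95 + E(-8)) = -(95 + √(5 - 8)) = -(95 + √(-3)) = -(95 + I*√3) = -95 - I*√3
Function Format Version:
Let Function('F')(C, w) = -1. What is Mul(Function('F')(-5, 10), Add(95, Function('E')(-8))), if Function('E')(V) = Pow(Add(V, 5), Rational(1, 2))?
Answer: Add(-95, Mul(-1, I, Pow(3, Rational(1, 2)))) ≈ Add(-95.000, Mul(-1.7320, I))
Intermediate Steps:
Function('E')(V) = Pow(Add(5, V), Rational(1, 2))
Mul(Function('F')(-5, 10), Add(95, Function('E')(-8))) = Mul(-1, Add(95, Pow(Add(5, -8), Rational(1, 2)))) = Mul(-1, Add(95, Pow(-3, Rational(1, 2)))) = Mul(-1, Add(95, Mul(I, Pow(3, Rational(1, 2))))) = Add(-95, Mul(-1, I, Pow(3, Rational(1, 2))))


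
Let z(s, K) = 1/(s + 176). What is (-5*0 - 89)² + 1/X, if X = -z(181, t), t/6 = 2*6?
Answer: 7564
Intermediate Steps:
t = 72 (t = 6*(2*6) = 6*12 = 72)
z(s, K) = 1/(176 + s)
X = -1/357 (X = -1/(176 + 181) = -1/357 ≈ -0.0028011)
(-5*0 - 89)² + 1/X = (-5*0 - 89)² + 1/(-1/357) = (0 - 89)² - 357 = (-89)² - 357 = 7921 - 357 = 7564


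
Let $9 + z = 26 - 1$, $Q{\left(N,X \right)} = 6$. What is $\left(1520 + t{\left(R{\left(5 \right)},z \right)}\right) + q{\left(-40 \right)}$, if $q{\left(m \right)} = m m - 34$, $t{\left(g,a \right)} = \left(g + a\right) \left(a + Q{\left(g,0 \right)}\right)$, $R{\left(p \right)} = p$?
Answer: $3548$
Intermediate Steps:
$z = 16$ ($z = -9 + \left(26 - 1\right) = -9 + 25 = 16$)
$t{\left(g,a \right)} = \left(6 + a\right) \left(a + g\right)$ ($t{\left(g,a \right)} = \left(g + a\right) \left(a + 6\right) = \left(a + g\right) \left(6 + a\right) = \left(6 + a\right) \left(a + g\right)$)
$q{\left(m \right)} = -34 + m^{2}$ ($q{\left(m \right)} = m^{2} - 34 = -34 + m^{2}$)
$\left(1520 + t{\left(R{\left(5 \right)},z \right)}\right) + q{\left(-40 \right)} = \left(1520 + \left(16^{2} + 6 \cdot 16 + 6 \cdot 5 + 16 \cdot 5\right)\right) - \left(34 - \left(-40\right)^{2}\right) = \left(1520 + \left(256 + 96 + 30 + 80\right)\right) + \left(-34 + 1600\right) = \left(1520 + 462\right) + 1566 = 1982 + 1566 = 3548$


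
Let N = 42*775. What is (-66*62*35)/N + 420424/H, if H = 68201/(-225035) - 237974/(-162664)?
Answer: 38473682255886514/106146579065 ≈ 3.6246e+5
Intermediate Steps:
N = 32550
H = 21229315813/18302546620 (H = 68201*(-1/225035) - 237974*(-1/162664) = -68201/225035 + 118987/81332 = 21229315813/18302546620 ≈ 1.1599)
(-66*62*35)/N + 420424/H = (-66*62*35)/32550 + 420424/(21229315813/18302546620) = -4092*35*(1/32550) + 420424*(18302546620/21229315813) = -143220*1/32550 + 7694829860166880/21229315813 = -22/5 + 7694829860166880/21229315813 = 38473682255886514/106146579065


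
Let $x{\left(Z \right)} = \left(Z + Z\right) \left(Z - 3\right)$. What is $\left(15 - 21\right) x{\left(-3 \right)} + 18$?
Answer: $-198$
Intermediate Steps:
$x{\left(Z \right)} = 2 Z \left(-3 + Z\right)$
$\left(15 - 21\right) x{\left(-3 \right)} + 18 = \left(15 - 21\right) 2 \left(-3\right) \left(-3 - 3\right) + 18 = \left(15 - 21\right) 2 \left(-3\right) \left(-6\right) + 18 = \left(-6\right) 36 + 18 = -216 + 18 = -198$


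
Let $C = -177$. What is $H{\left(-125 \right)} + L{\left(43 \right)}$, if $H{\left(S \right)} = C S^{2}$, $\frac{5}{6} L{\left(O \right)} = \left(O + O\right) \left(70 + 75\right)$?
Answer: $-2750661$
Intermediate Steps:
$L{\left(O \right)} = 348 O$ ($L{\left(O \right)} = \frac{6 \left(O + O\right) \left(70 + 75\right)}{5} = \frac{6 \cdot 2 O 145}{5} = \frac{6 \cdot 290 O}{5} = 348 O$)
$H{\left(S \right)} = - 177 S^{2}$
$H{\left(-125 \right)} + L{\left(43 \right)} = - 177 \left(-125\right)^{2} + 348 \cdot 43 = \left(-177\right) 15625 + 14964 = -2765625 + 14964 = -2750661$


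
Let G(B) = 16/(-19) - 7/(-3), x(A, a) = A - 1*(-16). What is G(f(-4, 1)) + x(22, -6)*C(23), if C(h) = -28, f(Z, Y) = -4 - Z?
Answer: -60563/57 ≈ -1062.5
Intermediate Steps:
x(A, a) = 16 + A (x(A, a) = A + 16 = 16 + A)
G(B) = 85/57 (G(B) = 16*(-1/19) - 7*(-⅓) = -16/19 + 7/3 = 85/57)
G(f(-4, 1)) + x(22, -6)*C(23) = 85/57 + (16 + 22)*(-28) = 85/57 + 38*(-28) = 85/57 - 1064 = -60563/57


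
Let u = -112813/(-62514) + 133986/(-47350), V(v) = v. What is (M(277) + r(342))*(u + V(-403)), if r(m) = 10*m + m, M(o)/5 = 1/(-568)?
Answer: -1277737739767137847/840650763600 ≈ -1.5199e+6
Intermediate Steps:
M(o) = -5/568 (M(o) = 5/(-568) = 5*(-1/568) = -5/568)
u = -1517152627/1480018950 (u = -112813*(-1/62514) + 133986*(-1/47350) = 112813/62514 - 66993/23675 = -1517152627/1480018950 ≈ -1.0251)
r(m) = 11*m
(M(277) + r(342))*(u + V(-403)) = (-5/568 + 11*342)*(-1517152627/1480018950 - 403) = (-5/568 + 3762)*(-597964789477/1480018950) = (2136811/568)*(-597964789477/1480018950) = -1277737739767137847/840650763600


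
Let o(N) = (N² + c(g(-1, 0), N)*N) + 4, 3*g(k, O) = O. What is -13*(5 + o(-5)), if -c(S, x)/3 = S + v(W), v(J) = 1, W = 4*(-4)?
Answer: -637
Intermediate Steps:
W = -16
g(k, O) = O/3
c(S, x) = -3 - 3*S (c(S, x) = -3*(S + 1) = -3*(1 + S) = -3 - 3*S)
o(N) = 4 + N² - 3*N (o(N) = (N² + (-3 - 0)*N) + 4 = (N² + (-3 - 3*0)*N) + 4 = (N² + (-3 + 0)*N) + 4 = (N² - 3*N) + 4 = 4 + N² - 3*N)
-13*(5 + o(-5)) = -13*(5 + (4 + (-5)² - 3*(-5))) = -13*(5 + (4 + 25 + 15)) = -13*(5 + 44) = -13*49 = -637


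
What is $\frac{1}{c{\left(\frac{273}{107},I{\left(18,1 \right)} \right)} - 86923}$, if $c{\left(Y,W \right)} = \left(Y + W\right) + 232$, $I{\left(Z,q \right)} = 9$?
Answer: $- \frac{107}{9274701} \approx -1.1537 \cdot 10^{-5}$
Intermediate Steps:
$c{\left(Y,W \right)} = 232 + W + Y$ ($c{\left(Y,W \right)} = \left(W + Y\right) + 232 = 232 + W + Y$)
$\frac{1}{c{\left(\frac{273}{107},I{\left(18,1 \right)} \right)} - 86923} = \frac{1}{\left(232 + 9 + \frac{273}{107}\right) - 86923} = \frac{1}{\frac{26060}{107} - 86923} = \frac{1}{- \frac{9274701}{107}} = - \frac{107}{9274701}$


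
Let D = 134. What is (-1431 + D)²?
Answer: 1682209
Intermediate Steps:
(-1431 + D)² = (-1431 + 134)² = (-1297)² = 1682209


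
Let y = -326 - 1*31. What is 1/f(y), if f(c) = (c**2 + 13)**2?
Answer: 1/16246561444 ≈ 6.1551e-11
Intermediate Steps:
y = -357 (y = -326 - 31 = -357)
f(c) = (13 + c**2)**2
1/f(y) = 1/((13 + (-357)**2)**2) = 1/((13 + 127449)**2) = 1/(127462**2) = 1/16246561444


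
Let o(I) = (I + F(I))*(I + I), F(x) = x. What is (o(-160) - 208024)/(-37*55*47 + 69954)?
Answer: 105624/25691 ≈ 4.1113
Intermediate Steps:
o(I) = 4*I² (o(I) = (I + I)*(I + I) = (2*I)*(2*I) = 4*I²)
(o(-160) - 208024)/(-37*55*47 + 69954) = (4*(-160)² - 208024)/(-37*55*47 + 69954) = (4*25600 - 208024)/(-2035*47 + 69954) = (102400 - 208024)/(-95645 + 69954) = -105624/(-25691) = -105624*(-1/25691) = 105624/25691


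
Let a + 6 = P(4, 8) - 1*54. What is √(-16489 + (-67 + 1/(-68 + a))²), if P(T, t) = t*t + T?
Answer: I*√43191959/60 ≈ 109.53*I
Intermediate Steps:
P(T, t) = T + t² (P(T, t) = t² + T = T + t²)
a = 8 (a = -6 + ((4 + 8²) - 1*54) = -6 + ((4 + 64) - 54) = -6 + (68 - 54) = -6 + 14 = 8)
√(-16489 + (-67 + 1/(-68 + a))²) = √(-16489 + (-67 + 1/(-68 + 8))²) = √(-16489 + (-67 + 1/(-60))²) = √(-16489 + (-67 - 1/60)²) = √(-16489 + (-4021/60)²) = √(-16489 + 16168441/3600) = √(-43191959/3600) = I*√43191959/60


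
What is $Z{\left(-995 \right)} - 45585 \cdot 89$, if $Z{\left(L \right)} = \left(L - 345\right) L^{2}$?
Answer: $-1330690565$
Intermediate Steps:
$Z{\left(L \right)} = L^{2} \left(-345 + L\right)$ ($Z{\left(L \right)} = \left(L - 345\right) L^{2} = \left(-345 + L\right) L^{2} = L^{2} \left(-345 + L\right)$)
$Z{\left(-995 \right)} - 45585 \cdot 89 = \left(-995\right)^{2} \left(-345 - 995\right) - 45585 \cdot 89 = 990025 \left(-1340\right) - 4057065 = -1326633500 - 4057065 = -1330690565$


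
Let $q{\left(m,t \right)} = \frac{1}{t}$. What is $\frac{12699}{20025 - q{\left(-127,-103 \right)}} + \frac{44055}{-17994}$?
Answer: $- \frac{660104781}{363862672} \approx -1.8142$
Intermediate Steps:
$\frac{12699}{20025 - q{\left(-127,-103 \right)}} + \frac{44055}{-17994} = \frac{12699}{20025 - \frac{1}{-103}} + \frac{44055}{-17994} = \frac{12699}{20025 - - \frac{1}{103}} + 44055 \left(- \frac{1}{17994}\right) = \frac{12699}{20025 + \frac{1}{103}} - \frac{14685}{5998} = \frac{12699}{\frac{2062576}{103}} - \frac{14685}{5998} = 12699 \cdot \frac{103}{2062576} - \frac{14685}{5998} = \frac{76941}{121328} - \frac{14685}{5998} = - \frac{660104781}{363862672}$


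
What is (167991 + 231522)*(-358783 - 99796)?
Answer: -183208272027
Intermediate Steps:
(167991 + 231522)*(-358783 - 99796) = 399513*(-458579) = -183208272027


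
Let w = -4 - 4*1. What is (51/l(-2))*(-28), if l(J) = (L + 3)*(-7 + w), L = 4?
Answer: 68/5 ≈ 13.600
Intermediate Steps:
w = -8 (w = -4 - 4 = -8)
l(J) = -105 (l(J) = (4 + 3)*(-7 - 8) = 7*(-15) = -105)
(51/l(-2))*(-28) = (51/(-105))*(-28) = (51*(-1/105))*(-28) = -17/35*(-28) = 68/5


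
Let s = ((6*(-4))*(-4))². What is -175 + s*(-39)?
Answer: -359599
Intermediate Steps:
s = 9216 (s = (-24*(-4))² = 96² = 9216)
-175 + s*(-39) = -175 + 9216*(-39) = -175 - 359424 = -359599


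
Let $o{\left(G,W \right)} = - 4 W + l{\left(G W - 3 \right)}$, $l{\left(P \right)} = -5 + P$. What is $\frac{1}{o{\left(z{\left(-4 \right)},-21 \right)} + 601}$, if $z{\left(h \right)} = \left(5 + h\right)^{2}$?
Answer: $\frac{1}{656} \approx 0.0015244$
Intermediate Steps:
$o{\left(G,W \right)} = -8 - 4 W + G W$ ($o{\left(G,W \right)} = - 4 W + \left(-5 + \left(G W - 3\right)\right) = - 4 W + \left(-5 + \left(-3 + G W\right)\right) = - 4 W + \left(-8 + G W\right) = -8 - 4 W + G W$)
$\frac{1}{o{\left(z{\left(-4 \right)},-21 \right)} + 601} = \frac{1}{\left(-8 - -84 + \left(5 - 4\right)^{2} \left(-21\right)\right) + 601} = \frac{1}{\left(-8 + 84 + 1^{2} \left(-21\right)\right) + 601} = \frac{1}{\left(-8 + 84 + 1 \left(-21\right)\right) + 601} = \frac{1}{\left(-8 + 84 - 21\right) + 601} = \frac{1}{55 + 601} = \frac{1}{656}$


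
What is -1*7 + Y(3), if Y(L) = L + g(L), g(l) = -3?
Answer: -7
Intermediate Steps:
Y(L) = -3 + L (Y(L) = L - 3 = -3 + L)
-1*7 + Y(3) = -1*7 + (-3 + 3) = -7 + 0 = -7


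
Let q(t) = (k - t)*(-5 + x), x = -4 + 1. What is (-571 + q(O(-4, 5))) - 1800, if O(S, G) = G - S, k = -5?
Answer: -2259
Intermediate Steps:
x = -3
q(t) = 40 + 8*t (q(t) = (-5 - t)*(-5 - 3) = (-5 - t)*(-8) = 40 + 8*t)
(-571 + q(O(-4, 5))) - 1800 = (-571 + (40 + 8*(5 - 1*(-4)))) - 1800 = (-571 + (40 + 8*(5 + 4))) - 1800 = (-571 + (40 + 8*9)) - 1800 = (-571 + (40 + 72)) - 1800 = (-571 + 112) - 1800 = -459 - 1800 = -2259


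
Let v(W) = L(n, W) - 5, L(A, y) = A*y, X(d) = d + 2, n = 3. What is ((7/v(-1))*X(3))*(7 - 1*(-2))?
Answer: -315/8 ≈ -39.375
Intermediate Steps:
X(d) = 2 + d
v(W) = -5 + 3*W (v(W) = 3*W - 5 = -5 + 3*W)
((7/v(-1))*X(3))*(7 - 1*(-2)) = ((7/(-5 + 3*(-1)))*(2 + 3))*(7 - 1*(-2)) = ((7/(-5 - 3))*5)*(7 + 2) = ((7/(-8))*5)*9 = ((7*(-1/8))*5)*9 = -7/8*5*9 = -35/8*9 = -315/8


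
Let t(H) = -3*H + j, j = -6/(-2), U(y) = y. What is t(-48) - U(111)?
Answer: 36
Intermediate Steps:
j = 3 (j = -6*(-1/2) = 3)
t(H) = 3 - 3*H (t(H) = -3*H + 3 = 3 - 3*H)
t(-48) - U(111) = (3 - 3*(-48)) - 1*111 = (3 + 144) - 111 = 147 - 111 = 36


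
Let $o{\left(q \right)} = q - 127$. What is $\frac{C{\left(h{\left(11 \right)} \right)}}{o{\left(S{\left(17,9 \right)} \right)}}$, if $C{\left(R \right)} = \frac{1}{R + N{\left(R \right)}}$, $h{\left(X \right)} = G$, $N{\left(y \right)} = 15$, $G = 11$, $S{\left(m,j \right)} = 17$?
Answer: $- \frac{1}{2860} \approx -0.00034965$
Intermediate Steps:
$o{\left(q \right)} = -127 + q$
$h{\left(X \right)} = 11$
$C{\left(R \right)} = \frac{1}{15 + R}$ ($C{\left(R \right)} = \frac{1}{R + 15} = \frac{1}{15 + R}$)
$\frac{C{\left(h{\left(11 \right)} \right)}}{o{\left(S{\left(17,9 \right)} \right)}} = \frac{1}{\left(15 + 11\right) \left(-127 + 17\right)} = \frac{1}{26 \left(-110\right)} = \frac{1}{26} \left(- \frac{1}{110}\right) = - \frac{1}{2860}$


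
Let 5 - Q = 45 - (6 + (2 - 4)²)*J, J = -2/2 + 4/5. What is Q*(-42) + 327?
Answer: 2091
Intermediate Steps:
J = -⅕ (J = -2*½ + 4*(⅕) = -1 + ⅘ = -⅕ ≈ -0.20000)
Q = -42 (Q = 5 - (45 - (6 + (2 - 4)²)*(-1)/5) = 5 - (45 - (6 + (-2)²)*(-1)/5) = 5 - (45 - (6 + 4)*(-1)/5) = 5 - (45 - 10*(-1)/5) = 5 - (45 - 1*(-2)) = 5 - (45 + 2) = 5 - 1*47 = 5 - 47 = -42)
Q*(-42) + 327 = -42*(-42) + 327 = 1764 + 327 = 2091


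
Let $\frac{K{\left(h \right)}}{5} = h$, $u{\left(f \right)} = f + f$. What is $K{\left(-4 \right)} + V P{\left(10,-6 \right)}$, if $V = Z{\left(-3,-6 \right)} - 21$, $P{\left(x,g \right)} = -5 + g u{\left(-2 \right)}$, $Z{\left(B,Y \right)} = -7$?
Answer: $-552$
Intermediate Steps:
$u{\left(f \right)} = 2 f$
$K{\left(h \right)} = 5 h$
$P{\left(x,g \right)} = -5 - 4 g$ ($P{\left(x,g \right)} = -5 + g 2 \left(-2\right) = -5 + g \left(-4\right) = -5 - 4 g$)
$V = -28$ ($V = -7 - 21 = -28$)
$K{\left(-4 \right)} + V P{\left(10,-6 \right)} = 5 \left(-4\right) - 28 \left(-5 - -24\right) = -20 - 28 \left(-5 + 24\right) = -20 - 532 = -552$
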